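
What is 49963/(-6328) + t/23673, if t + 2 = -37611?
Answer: -1420789163/149802744 ≈ -9.4844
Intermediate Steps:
t = -37613 (t = -2 - 37611 = -37613)
49963/(-6328) + t/23673 = 49963/(-6328) - 37613/23673 = 49963*(-1/6328) - 37613*1/23673 = -49963/6328 - 37613/23673 = -1420789163/149802744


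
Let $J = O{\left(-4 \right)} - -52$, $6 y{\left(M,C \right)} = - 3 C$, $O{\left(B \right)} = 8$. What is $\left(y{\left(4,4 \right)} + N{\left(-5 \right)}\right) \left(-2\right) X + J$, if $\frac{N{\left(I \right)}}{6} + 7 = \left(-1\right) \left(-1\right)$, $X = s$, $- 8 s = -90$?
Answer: $915$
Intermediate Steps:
$s = \frac{45}{4}$ ($s = \left(- \frac{1}{8}\right) \left(-90\right) = \frac{45}{4} \approx 11.25$)
$X = \frac{45}{4} \approx 11.25$
$y{\left(M,C \right)} = - \frac{C}{2}$ ($y{\left(M,C \right)} = \frac{\left(-3\right) C}{6} = - \frac{C}{2}$)
$N{\left(I \right)} = -36$ ($N{\left(I \right)} = -42 + 6 \left(\left(-1\right) \left(-1\right)\right) = -42 + 6 \cdot 1 = -42 + 6 = -36$)
$J = 60$ ($J = 8 - -52 = 8 + 52 = 60$)
$\left(y{\left(4,4 \right)} + N{\left(-5 \right)}\right) \left(-2\right) X + J = \left(\left(- \frac{1}{2}\right) 4 - 36\right) \left(-2\right) \frac{45}{4} + 60 = \left(-2 - 36\right) \left(-2\right) \frac{45}{4} + 60 = \left(-38\right) \left(-2\right) \frac{45}{4} + 60 = 76 \cdot \frac{45}{4} + 60 = 855 + 60 = 915$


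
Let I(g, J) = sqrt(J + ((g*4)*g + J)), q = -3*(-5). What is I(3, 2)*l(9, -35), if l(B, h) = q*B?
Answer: 270*sqrt(10) ≈ 853.81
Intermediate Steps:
q = 15
I(g, J) = sqrt(2*J + 4*g**2) (I(g, J) = sqrt(J + ((4*g)*g + J)) = sqrt(J + (4*g**2 + J)) = sqrt(J + (J + 4*g**2)) = sqrt(2*J + 4*g**2))
l(B, h) = 15*B
I(3, 2)*l(9, -35) = sqrt(2*2 + 4*3**2)*(15*9) = sqrt(4 + 4*9)*135 = sqrt(4 + 36)*135 = sqrt(40)*135 = (2*sqrt(10))*135 = 270*sqrt(10)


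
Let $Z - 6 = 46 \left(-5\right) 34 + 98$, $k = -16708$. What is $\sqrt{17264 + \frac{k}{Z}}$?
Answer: $\frac{\sqrt{64248109257}}{1929} \approx 131.4$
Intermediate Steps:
$Z = -7716$ ($Z = 6 + \left(46 \left(-5\right) 34 + 98\right) = 6 + \left(\left(-230\right) 34 + 98\right) = 6 + \left(-7820 + 98\right) = 6 - 7722 = -7716$)
$\sqrt{17264 + \frac{k}{Z}} = \sqrt{17264 - \frac{16708}{-7716}} = \sqrt{17264 - - \frac{4177}{1929}} = \sqrt{17264 + \frac{4177}{1929}} = \sqrt{\frac{33306433}{1929}} = \frac{\sqrt{64248109257}}{1929}$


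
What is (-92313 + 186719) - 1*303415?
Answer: -209009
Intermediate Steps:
(-92313 + 186719) - 1*303415 = 94406 - 303415 = -209009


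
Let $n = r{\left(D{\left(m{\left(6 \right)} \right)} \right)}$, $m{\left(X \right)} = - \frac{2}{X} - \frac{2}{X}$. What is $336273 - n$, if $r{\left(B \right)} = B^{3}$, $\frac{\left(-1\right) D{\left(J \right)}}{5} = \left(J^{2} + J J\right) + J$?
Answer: $\frac{245144017}{729} \approx 3.3627 \cdot 10^{5}$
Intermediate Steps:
$m{\left(X \right)} = - \frac{4}{X}$
$D{\left(J \right)} = - 10 J^{2} - 5 J$ ($D{\left(J \right)} = - 5 \left(\left(J^{2} + J J\right) + J\right) = - 5 \left(\left(J^{2} + J^{2}\right) + J\right) = - 5 \left(2 J^{2} + J\right) = - 5 \left(J + 2 J^{2}\right) = - 10 J^{2} - 5 J$)
$n = - \frac{1000}{729}$ ($n = \left(- 5 \left(- \frac{4}{6}\right) \left(1 + 2 \left(- \frac{4}{6}\right)\right)\right)^{3} = \left(- 5 \left(\left(-4\right) \frac{1}{6}\right) \left(1 + 2 \left(\left(-4\right) \frac{1}{6}\right)\right)\right)^{3} = \left(\left(-5\right) \left(- \frac{2}{3}\right) \left(1 + 2 \left(- \frac{2}{3}\right)\right)\right)^{3} = \left(\left(-5\right) \left(- \frac{2}{3}\right) \left(1 - \frac{4}{3}\right)\right)^{3} = \left(\left(-5\right) \left(- \frac{2}{3}\right) \left(- \frac{1}{3}\right)\right)^{3} = \left(- \frac{10}{9}\right)^{3} = - \frac{1000}{729} \approx -1.3717$)
$336273 - n = 336273 - - \frac{1000}{729} = 336273 + \frac{1000}{729} = \frac{245144017}{729}$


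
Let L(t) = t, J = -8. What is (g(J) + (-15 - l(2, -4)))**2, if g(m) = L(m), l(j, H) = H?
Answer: 361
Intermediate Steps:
g(m) = m
(g(J) + (-15 - l(2, -4)))**2 = (-8 + (-15 - 1*(-4)))**2 = (-8 + (-15 + 4))**2 = (-8 - 11)**2 = (-19)**2 = 361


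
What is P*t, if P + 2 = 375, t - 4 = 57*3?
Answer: 65275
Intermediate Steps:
t = 175 (t = 4 + 57*3 = 4 + 171 = 175)
P = 373 (P = -2 + 375 = 373)
P*t = 373*175 = 65275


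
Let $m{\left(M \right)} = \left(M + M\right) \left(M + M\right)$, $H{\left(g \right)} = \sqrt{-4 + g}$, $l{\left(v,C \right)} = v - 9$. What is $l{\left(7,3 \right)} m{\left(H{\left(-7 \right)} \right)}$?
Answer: $88$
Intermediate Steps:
$l{\left(v,C \right)} = -9 + v$
$m{\left(M \right)} = 4 M^{2}$ ($m{\left(M \right)} = 2 M 2 M = 4 M^{2}$)
$l{\left(7,3 \right)} m{\left(H{\left(-7 \right)} \right)} = \left(-9 + 7\right) 4 \left(\sqrt{-4 - 7}\right)^{2} = - 2 \cdot 4 \left(\sqrt{-11}\right)^{2} = - 2 \cdot 4 \left(i \sqrt{11}\right)^{2} = - 2 \cdot 4 \left(-11\right) = \left(-2\right) \left(-44\right) = 88$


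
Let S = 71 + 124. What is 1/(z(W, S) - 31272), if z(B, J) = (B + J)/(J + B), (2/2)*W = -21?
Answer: -1/31271 ≈ -3.1979e-5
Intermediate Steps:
W = -21
S = 195
z(B, J) = 1 (z(B, J) = (B + J)/(B + J) = 1)
1/(z(W, S) - 31272) = 1/(1 - 31272) = 1/(-31271) = -1/31271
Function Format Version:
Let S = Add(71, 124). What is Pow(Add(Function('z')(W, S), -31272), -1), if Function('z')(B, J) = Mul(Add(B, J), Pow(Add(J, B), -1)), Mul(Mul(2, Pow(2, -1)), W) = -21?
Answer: Rational(-1, 31271) ≈ -3.1979e-5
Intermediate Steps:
W = -21
S = 195
Function('z')(B, J) = 1 (Function('z')(B, J) = Mul(Add(B, J), Pow(Add(B, J), -1)) = 1)
Pow(Add(Function('z')(W, S), -31272), -1) = Pow(Add(1, -31272), -1) = Pow(-31271, -1) = Rational(-1, 31271)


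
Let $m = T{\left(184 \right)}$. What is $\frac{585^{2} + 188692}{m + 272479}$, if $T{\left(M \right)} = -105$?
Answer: $\frac{530917}{272374} \approx 1.9492$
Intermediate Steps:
$m = -105$
$\frac{585^{2} + 188692}{m + 272479} = \frac{585^{2} + 188692}{-105 + 272479} = \frac{342225 + 188692}{272374} = 530917 \cdot \frac{1}{272374} = \frac{530917}{272374}$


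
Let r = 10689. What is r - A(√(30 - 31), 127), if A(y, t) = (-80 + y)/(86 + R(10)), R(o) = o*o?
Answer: 994117/93 - I/186 ≈ 10689.0 - 0.0053763*I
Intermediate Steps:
R(o) = o²
A(y, t) = -40/93 + y/186 (A(y, t) = (-80 + y)/(86 + 10²) = (-80 + y)/(86 + 100) = (-80 + y)/186 = (-80 + y)*(1/186) = -40/93 + y/186)
r - A(√(30 - 31), 127) = 10689 - (-40/93 + √(30 - 31)/186) = 10689 - (-40/93 + √(-1)/186) = 10689 - (-40/93 + I/186) = 10689 + (40/93 - I/186) = 994117/93 - I/186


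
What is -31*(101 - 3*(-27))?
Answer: -5642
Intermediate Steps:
-31*(101 - 3*(-27)) = -31*(101 + 81) = -31*182 = -5642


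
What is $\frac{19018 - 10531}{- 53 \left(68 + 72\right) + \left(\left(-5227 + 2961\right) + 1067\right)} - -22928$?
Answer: $\frac{65869315}{2873} \approx 22927.0$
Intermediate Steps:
$\frac{19018 - 10531}{- 53 \left(68 + 72\right) + \left(\left(-5227 + 2961\right) + 1067\right)} - -22928 = \frac{8487}{\left(-53\right) 140 + \left(-2266 + 1067\right)} + 22928 = \frac{8487}{-7420 - 1199} + 22928 = \frac{8487}{-8619} + 22928 = 8487 \left(- \frac{1}{8619}\right) + 22928 = - \frac{2829}{2873} + 22928 = \frac{65869315}{2873}$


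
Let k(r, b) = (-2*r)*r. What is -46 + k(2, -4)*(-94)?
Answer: 706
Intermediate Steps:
k(r, b) = -2*r²
-46 + k(2, -4)*(-94) = -46 - 2*2²*(-94) = -46 - 2*4*(-94) = -46 - 8*(-94) = -46 + 752 = 706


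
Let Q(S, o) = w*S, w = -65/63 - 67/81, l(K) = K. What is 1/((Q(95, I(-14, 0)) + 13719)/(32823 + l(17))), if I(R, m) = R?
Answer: 18620280/7678543 ≈ 2.4250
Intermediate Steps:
w = -1054/567 (w = -65*1/63 - 67*1/81 = -65/63 - 67/81 = -1054/567 ≈ -1.8589)
Q(S, o) = -1054*S/567
1/((Q(95, I(-14, 0)) + 13719)/(32823 + l(17))) = 1/((-1054/567*95 + 13719)/(32823 + 17)) = 1/((-100130/567 + 13719)/32840) = 1/((7678543/567)*(1/32840)) = 1/(7678543/18620280) = 18620280/7678543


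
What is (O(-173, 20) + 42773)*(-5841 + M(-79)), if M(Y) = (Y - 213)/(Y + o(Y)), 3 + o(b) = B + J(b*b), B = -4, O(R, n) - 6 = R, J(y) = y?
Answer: -1531755872082/6155 ≈ -2.4886e+8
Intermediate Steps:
O(R, n) = 6 + R
o(b) = -7 + b² (o(b) = -3 + (-4 + b*b) = -3 + (-4 + b²) = -7 + b²)
M(Y) = (-213 + Y)/(-7 + Y + Y²) (M(Y) = (Y - 213)/(Y + (-7 + Y²)) = (-213 + Y)/(-7 + Y + Y²))
(O(-173, 20) + 42773)*(-5841 + M(-79)) = ((6 - 173) + 42773)*(-5841 + (-213 - 79)/(-7 - 79 + (-79)²)) = (-167 + 42773)*(-5841 - 292/(-7 - 79 + 6241)) = 42606*(-5841 - 292/6155) = 42606*(-35951647/6155) = -1531755872082/6155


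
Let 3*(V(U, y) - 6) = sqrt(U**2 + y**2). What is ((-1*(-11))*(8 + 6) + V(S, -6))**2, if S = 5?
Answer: (480 + sqrt(61))**2/9 ≈ 26440.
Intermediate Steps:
V(U, y) = 6 + sqrt(U**2 + y**2)/3
((-1*(-11))*(8 + 6) + V(S, -6))**2 = ((-1*(-11))*(8 + 6) + (6 + sqrt(5**2 + (-6)**2)/3))**2 = (11*14 + (6 + sqrt(25 + 36)/3))**2 = (154 + (6 + sqrt(61)/3))**2 = (160 + sqrt(61)/3)**2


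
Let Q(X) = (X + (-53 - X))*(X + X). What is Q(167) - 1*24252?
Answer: -41954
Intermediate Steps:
Q(X) = -106*X
Q(167) - 1*24252 = -106*167 - 1*24252 = -17702 - 24252 = -41954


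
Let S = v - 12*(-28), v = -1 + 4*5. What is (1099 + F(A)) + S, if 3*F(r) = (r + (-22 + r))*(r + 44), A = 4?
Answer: 1230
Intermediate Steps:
v = 19 (v = -1 + 20 = 19)
S = 355 (S = 19 - 12*(-28) = 19 + 336 = 355)
F(r) = (-22 + 2*r)*(44 + r)/3 (F(r) = ((r + (-22 + r))*(r + 44))/3 = ((-22 + 2*r)*(44 + r))/3 = (-22 + 2*r)*(44 + r)/3)
(1099 + F(A)) + S = (1099 + (-968/3 + 22*4 + (⅔)*4²)) + 355 = (1099 + (-968/3 + 88 + (⅔)*16)) + 355 = (1099 + (-968/3 + 88 + 32/3)) + 355 = (1099 - 224) + 355 = 875 + 355 = 1230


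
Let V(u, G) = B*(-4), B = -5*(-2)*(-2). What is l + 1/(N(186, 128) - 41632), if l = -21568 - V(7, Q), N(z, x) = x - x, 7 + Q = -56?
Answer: -901249537/41632 ≈ -21648.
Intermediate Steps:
B = -20 (B = 10*(-2) = -20)
Q = -63 (Q = -7 - 56 = -63)
V(u, G) = 80 (V(u, G) = -20*(-4) = 80)
N(z, x) = 0
l = -21648 (l = -21568 - 1*80 = -21568 - 80 = -21648)
l + 1/(N(186, 128) - 41632) = -21648 + 1/(0 - 41632) = -21648 + 1/(-41632) = -21648 - 1/41632 = -901249537/41632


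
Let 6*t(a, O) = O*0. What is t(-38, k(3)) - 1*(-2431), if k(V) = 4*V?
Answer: 2431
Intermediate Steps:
t(a, O) = 0 (t(a, O) = (O*0)/6 = (1/6)*0 = 0)
t(-38, k(3)) - 1*(-2431) = 0 - 1*(-2431) = 0 + 2431 = 2431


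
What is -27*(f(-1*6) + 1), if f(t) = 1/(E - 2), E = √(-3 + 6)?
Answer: 27 + 27*√3 ≈ 73.765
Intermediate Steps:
E = √3 ≈ 1.7320
f(t) = 1/(-2 + √3) (f(t) = 1/(√3 - 2) = 1/(-2 + √3))
-27*(f(-1*6) + 1) = -27*((-2 - √3) + 1) = -27*(-1 - √3) = 27 + 27*√3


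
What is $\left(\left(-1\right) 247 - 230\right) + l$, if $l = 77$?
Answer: $-400$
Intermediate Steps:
$\left(\left(-1\right) 247 - 230\right) + l = \left(\left(-1\right) 247 - 230\right) + 77 = \left(-247 - 230\right) + 77 = -477 + 77 = -400$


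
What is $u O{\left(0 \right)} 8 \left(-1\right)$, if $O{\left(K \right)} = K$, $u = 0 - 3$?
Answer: $0$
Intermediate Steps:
$u = -3$ ($u = 0 - 3 = -3$)
$u O{\left(0 \right)} 8 \left(-1\right) = \left(-3\right) 0 \cdot 8 \left(-1\right) = 0 \left(-8\right) = 0$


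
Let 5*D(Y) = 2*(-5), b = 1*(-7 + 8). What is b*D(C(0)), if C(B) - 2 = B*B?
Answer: -2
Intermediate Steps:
b = 1 (b = 1*1 = 1)
C(B) = 2 + B**2 (C(B) = 2 + B*B = 2 + B**2)
D(Y) = -2 (D(Y) = (2*(-5))/5 = (1/5)*(-10) = -2)
b*D(C(0)) = 1*(-2) = -2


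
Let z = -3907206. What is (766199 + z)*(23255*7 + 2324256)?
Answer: -7811813190287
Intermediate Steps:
(766199 + z)*(23255*7 + 2324256) = (766199 - 3907206)*(23255*7 + 2324256) = -3141007*(162785 + 2324256) = -3141007*2487041 = -7811813190287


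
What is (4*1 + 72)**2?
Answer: 5776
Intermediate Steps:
(4*1 + 72)**2 = (4 + 72)**2 = 76**2 = 5776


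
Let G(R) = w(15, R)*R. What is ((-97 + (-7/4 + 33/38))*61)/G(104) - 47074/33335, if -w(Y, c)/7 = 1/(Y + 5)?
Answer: 74982487257/461089720 ≈ 162.62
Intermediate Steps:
w(Y, c) = -7/(5 + Y) (w(Y, c) = -7/(Y + 5) = -7/(5 + Y))
G(R) = -7*R/20 (G(R) = (-7/(5 + 15))*R = (-7/20)*R = (-7*1/20)*R = -7*R/20)
((-97 + (-7/4 + 33/38))*61)/G(104) - 47074/33335 = ((-97 + (-7/4 + 33/38))*61)/((-7/20*104)) - 47074/33335 = ((-97 + (-7*1/4 + 33*(1/38)))*61)/(-182/5) - 47074*1/33335 = ((-97 + (-7/4 + 33/38))*61)*(-5/182) - 47074/33335 = ((-97 - 67/76)*61)*(-5/182) - 47074/33335 = -7439/76*61*(-5/182) - 47074/33335 = -453779/76*(-5/182) - 47074/33335 = 2268895/13832 - 47074/33335 = 74982487257/461089720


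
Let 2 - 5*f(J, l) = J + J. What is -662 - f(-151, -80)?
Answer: -3614/5 ≈ -722.80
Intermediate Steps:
f(J, l) = ⅖ - 2*J/5 (f(J, l) = ⅖ - (J + J)/5 = ⅖ - 2*J/5)
-662 - f(-151, -80) = -662 - (⅖ - ⅖*(-151)) = -662 - (⅖ + 302/5) = -662 - 1*304/5 = -662 - 304/5 = -3614/5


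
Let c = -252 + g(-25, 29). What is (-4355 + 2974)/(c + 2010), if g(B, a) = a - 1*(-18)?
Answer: -1381/1805 ≈ -0.76510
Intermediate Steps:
g(B, a) = 18 + a (g(B, a) = a + 18 = 18 + a)
c = -205 (c = -252 + (18 + 29) = -252 + 47 = -205)
(-4355 + 2974)/(c + 2010) = (-4355 + 2974)/(-205 + 2010) = -1381/1805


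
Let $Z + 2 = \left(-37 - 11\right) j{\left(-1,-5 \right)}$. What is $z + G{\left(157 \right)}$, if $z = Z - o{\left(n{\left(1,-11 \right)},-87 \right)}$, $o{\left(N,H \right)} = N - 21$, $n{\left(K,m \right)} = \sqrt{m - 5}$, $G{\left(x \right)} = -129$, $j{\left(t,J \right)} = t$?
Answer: $-62 - 4 i \approx -62.0 - 4.0 i$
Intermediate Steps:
$n{\left(K,m \right)} = \sqrt{-5 + m}$
$o{\left(N,H \right)} = -21 + N$ ($o{\left(N,H \right)} = N - 21 = -21 + N$)
$Z = 46$ ($Z = -2 + \left(-37 - 11\right) \left(-1\right) = -2 - -48 = -2 + 48 = 46$)
$z = 67 - 4 i$ ($z = 46 - \left(-21 + \sqrt{-5 - 11}\right) = 46 - \left(-21 + \sqrt{-16}\right) = 46 - \left(-21 + 4 i\right) = 46 + \left(21 - 4 i\right) = 67 - 4 i \approx 67.0 - 4.0 i$)
$z + G{\left(157 \right)} = \left(67 - 4 i\right) - 129 = -62 - 4 i$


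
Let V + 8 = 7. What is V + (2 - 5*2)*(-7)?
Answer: 55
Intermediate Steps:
V = -1 (V = -8 + 7 = -1)
V + (2 - 5*2)*(-7) = -1 + (2 - 5*2)*(-7) = -1 + (2 - 10)*(-7) = -1 - 8*(-7) = -1 + 56 = 55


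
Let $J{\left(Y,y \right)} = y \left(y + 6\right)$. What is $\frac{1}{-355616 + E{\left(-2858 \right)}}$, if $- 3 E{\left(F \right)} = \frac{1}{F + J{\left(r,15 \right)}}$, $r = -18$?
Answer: $- \frac{7629}{2712994463} \approx -2.812 \cdot 10^{-6}$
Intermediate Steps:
$J{\left(Y,y \right)} = y \left(6 + y\right)$
$E{\left(F \right)} = - \frac{1}{3 \left(315 + F\right)}$ ($E{\left(F \right)} = - \frac{1}{3 \left(F + 15 \left(6 + 15\right)\right)} = - \frac{1}{3 \left(F + 15 \cdot 21\right)} = - \frac{1}{3 \left(F + 315\right)} = - \frac{1}{3 \left(315 + F\right)}$)
$\frac{1}{-355616 + E{\left(-2858 \right)}} = \frac{1}{-355616 - \frac{1}{945 + 3 \left(-2858\right)}} = \frac{1}{-355616 - \frac{1}{945 - 8574}} = \frac{1}{-355616 - \frac{1}{-7629}} = \frac{1}{-355616 - - \frac{1}{7629}} = \frac{1}{-355616 + \frac{1}{7629}} = \frac{1}{- \frac{2712994463}{7629}} = - \frac{7629}{2712994463}$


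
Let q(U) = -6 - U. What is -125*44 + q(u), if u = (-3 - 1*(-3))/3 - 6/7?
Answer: -38536/7 ≈ -5505.1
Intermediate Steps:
u = -6/7 (u = (-3 + 3)*(⅓) - 6*⅐ = 0*(⅓) - 6/7 = 0 - 6/7 = -6/7 ≈ -0.85714)
-125*44 + q(u) = -125*44 + (-6 - 1*(-6/7)) = -5500 + (-6 + 6/7) = -5500 - 36/7 = -38536/7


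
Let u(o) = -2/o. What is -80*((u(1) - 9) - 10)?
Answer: 1680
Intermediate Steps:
-80*((u(1) - 9) - 10) = -80*((-2/1 - 9) - 10) = -80*((-2*1 - 9) - 10) = -80*((-2 - 9) - 10) = -80*(-11 - 10) = -80*(-21) = 1680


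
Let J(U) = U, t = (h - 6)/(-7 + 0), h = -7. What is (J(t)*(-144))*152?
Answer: -284544/7 ≈ -40649.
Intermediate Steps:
t = 13/7 (t = (-7 - 6)/(-7 + 0) = -13/(-7) = -13*(-⅐) = 13/7 ≈ 1.8571)
(J(t)*(-144))*152 = ((13/7)*(-144))*152 = -1872/7*152 = -284544/7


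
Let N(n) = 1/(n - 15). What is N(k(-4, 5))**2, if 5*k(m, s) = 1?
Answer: 25/5476 ≈ 0.0045654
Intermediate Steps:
k(m, s) = 1/5 (k(m, s) = (1/5)*1 = 1/5)
N(n) = 1/(-15 + n)
N(k(-4, 5))**2 = (1/(-15 + 1/5))**2 = (1/(-74/5))**2 = (-5/74)**2 = 25/5476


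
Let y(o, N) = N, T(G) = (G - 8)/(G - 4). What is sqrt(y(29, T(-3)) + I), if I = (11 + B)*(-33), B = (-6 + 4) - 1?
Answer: I*sqrt(12859)/7 ≈ 16.2*I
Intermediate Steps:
B = -3 (B = -2 - 1 = -3)
T(G) = (-8 + G)/(-4 + G)
I = -264 (I = (11 - 3)*(-33) = 8*(-33) = -264)
sqrt(y(29, T(-3)) + I) = sqrt((-8 - 3)/(-4 - 3) - 264) = sqrt(-11/(-7) - 264) = sqrt(-1/7*(-11) - 264) = sqrt(11/7 - 264) = sqrt(-1837/7) = I*sqrt(12859)/7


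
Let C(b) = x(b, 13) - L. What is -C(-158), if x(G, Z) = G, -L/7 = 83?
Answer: -423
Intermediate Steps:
L = -581 (L = -7*83 = -581)
C(b) = 581 + b (C(b) = b - 1*(-581) = b + 581 = 581 + b)
-C(-158) = -(581 - 158) = -1*423 = -423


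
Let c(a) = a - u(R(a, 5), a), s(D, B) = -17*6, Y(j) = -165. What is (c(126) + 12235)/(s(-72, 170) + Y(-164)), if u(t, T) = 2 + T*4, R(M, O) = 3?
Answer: -11855/267 ≈ -44.401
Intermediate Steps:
s(D, B) = -102
u(t, T) = 2 + 4*T
c(a) = -2 - 3*a (c(a) = a - (2 + 4*a) = a + (-2 - 4*a) = -2 - 3*a)
(c(126) + 12235)/(s(-72, 170) + Y(-164)) = ((-2 - 3*126) + 12235)/(-102 - 165) = ((-2 - 378) + 12235)/(-267) = (-380 + 12235)*(-1/267) = 11855*(-1/267) = -11855/267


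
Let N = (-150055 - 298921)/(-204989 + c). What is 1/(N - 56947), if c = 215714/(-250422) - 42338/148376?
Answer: -1904184973536427/108433451080921664401 ≈ -1.7561e-5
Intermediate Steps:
c = -10652286775/9289153668 (c = 215714*(-1/250422) - 42338*1/148376 = -107857/125211 - 21169/74188 = -10652286775/9289153668 ≈ -1.1467)
N = 4170607057243968/1904184973536427 (N = (-150055 - 298921)/(-204989 - 10652286775/9289153668) = -448976/(-1904184973536427/9289153668) = -448976*(-9289153668/1904184973536427) = 4170607057243968/1904184973536427 ≈ 2.1902)
1/(N - 56947) = 1/(4170607057243968/1904184973536427 - 56947) = 1/(-108433451080921664401/1904184973536427) = -1904184973536427/108433451080921664401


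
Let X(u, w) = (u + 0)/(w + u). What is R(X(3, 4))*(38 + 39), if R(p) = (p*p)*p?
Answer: 297/49 ≈ 6.0612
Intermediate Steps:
X(u, w) = u/(u + w)
R(p) = p**3 (R(p) = p**2*p = p**3)
R(X(3, 4))*(38 + 39) = (3/(3 + 4))**3*(38 + 39) = (3/7)**3*77 = (27/343)*77 = 297/49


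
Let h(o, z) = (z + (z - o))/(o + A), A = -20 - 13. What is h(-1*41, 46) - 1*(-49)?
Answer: 3493/74 ≈ 47.203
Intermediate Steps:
A = -33
h(o, z) = (-o + 2*z)/(-33 + o) (h(o, z) = (z + (z - o))/(o - 33) = (-o + 2*z)/(-33 + o))
h(-1*41, 46) - 1*(-49) = (-(-1)*41 + 2*46)/(-33 - 1*41) - 1*(-49) = (-1*(-41) + 92)/(-33 - 41) + 49 = (41 + 92)/(-74) + 49 = -1/74*133 + 49 = -133/74 + 49 = 3493/74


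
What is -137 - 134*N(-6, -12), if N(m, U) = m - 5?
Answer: 1337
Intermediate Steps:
N(m, U) = -5 + m
-137 - 134*N(-6, -12) = -137 - 134*(-5 - 6) = -137 - 134*(-11) = -137 + 1474 = 1337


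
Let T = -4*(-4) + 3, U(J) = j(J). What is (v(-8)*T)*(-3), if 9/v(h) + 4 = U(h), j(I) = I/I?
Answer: 171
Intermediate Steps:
j(I) = 1
U(J) = 1
v(h) = -3 (v(h) = 9/(-4 + 1) = 9/(-3) = 9*(-⅓) = -3)
T = 19 (T = 16 + 3 = 19)
(v(-8)*T)*(-3) = -3*19*(-3) = -57*(-3) = 171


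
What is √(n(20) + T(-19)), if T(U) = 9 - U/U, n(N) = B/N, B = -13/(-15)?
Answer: √7239/30 ≈ 2.8361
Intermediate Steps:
B = 13/15 (B = -13*(-1/15) = 13/15 ≈ 0.86667)
n(N) = 13/(15*N)
T(U) = 8 (T(U) = 9 - 1*1 = 9 - 1 = 8)
√(n(20) + T(-19)) = √((13/15)/20 + 8) = √((13/15)*(1/20) + 8) = √(13/300 + 8) = √(2413/300) = √7239/30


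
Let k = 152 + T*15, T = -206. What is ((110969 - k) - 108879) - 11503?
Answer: -6475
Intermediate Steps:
k = -2938 (k = 152 - 206*15 = 152 - 3090 = -2938)
((110969 - k) - 108879) - 11503 = ((110969 - 1*(-2938)) - 108879) - 11503 = ((110969 + 2938) - 108879) - 11503 = (113907 - 108879) - 11503 = 5028 - 11503 = -6475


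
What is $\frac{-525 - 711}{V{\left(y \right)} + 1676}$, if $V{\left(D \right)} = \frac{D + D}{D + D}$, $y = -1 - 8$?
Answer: $- \frac{412}{559} \approx -0.73703$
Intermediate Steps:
$y = -9$ ($y = -1 - 8 = -9$)
$V{\left(D \right)} = 1$ ($V{\left(D \right)} = \frac{2 D}{2 D} = 2 D \frac{1}{2 D} = 1$)
$\frac{-525 - 711}{V{\left(y \right)} + 1676} = \frac{-525 - 711}{1 + 1676} = - \frac{1236}{1677} = \left(-1236\right) \frac{1}{1677} = - \frac{412}{559}$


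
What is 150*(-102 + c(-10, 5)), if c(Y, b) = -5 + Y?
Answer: -17550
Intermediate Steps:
150*(-102 + c(-10, 5)) = 150*(-102 + (-5 - 10)) = 150*(-102 - 15) = 150*(-117) = -17550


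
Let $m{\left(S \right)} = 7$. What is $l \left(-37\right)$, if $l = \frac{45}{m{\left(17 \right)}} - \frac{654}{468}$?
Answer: $- \frac{101639}{546} \approx -186.15$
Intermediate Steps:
$l = \frac{2747}{546}$ ($l = \frac{45}{7} - \frac{654}{468} = 45 \cdot \frac{1}{7} - \frac{109}{78} = \frac{45}{7} - \frac{109}{78} = \frac{2747}{546} \approx 5.0311$)
$l \left(-37\right) = \frac{2747}{546} \left(-37\right) = - \frac{101639}{546}$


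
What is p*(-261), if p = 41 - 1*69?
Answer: 7308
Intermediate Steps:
p = -28 (p = 41 - 69 = -28)
p*(-261) = -28*(-261) = 7308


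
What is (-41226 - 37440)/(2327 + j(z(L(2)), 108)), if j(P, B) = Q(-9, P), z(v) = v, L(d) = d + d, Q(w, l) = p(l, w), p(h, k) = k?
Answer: -39333/1159 ≈ -33.937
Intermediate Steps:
Q(w, l) = w
L(d) = 2*d
j(P, B) = -9
(-41226 - 37440)/(2327 + j(z(L(2)), 108)) = (-41226 - 37440)/(2327 - 9) = -78666/2318 = -78666*1/2318 = -39333/1159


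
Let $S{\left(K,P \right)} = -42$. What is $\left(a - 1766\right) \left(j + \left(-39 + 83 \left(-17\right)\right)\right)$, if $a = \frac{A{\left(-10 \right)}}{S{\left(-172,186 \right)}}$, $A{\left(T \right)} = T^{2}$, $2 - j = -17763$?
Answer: $- \frac{605873840}{21} \approx -2.8851 \cdot 10^{7}$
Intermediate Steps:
$j = 17765$ ($j = 2 - -17763 = 2 + 17763 = 17765$)
$a = - \frac{50}{21}$ ($a = \frac{\left(-10\right)^{2}}{-42} = 100 \left(- \frac{1}{42}\right) = - \frac{50}{21} \approx -2.381$)
$\left(a - 1766\right) \left(j + \left(-39 + 83 \left(-17\right)\right)\right) = \left(- \frac{50}{21} - 1766\right) \left(17765 + \left(-39 + 83 \left(-17\right)\right)\right) = - \frac{37136 \left(17765 - 1450\right)}{21} = \left(- \frac{37136}{21}\right) 16315 = - \frac{605873840}{21}$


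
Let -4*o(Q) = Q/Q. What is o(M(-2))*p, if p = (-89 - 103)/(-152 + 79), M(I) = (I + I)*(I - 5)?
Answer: -48/73 ≈ -0.65753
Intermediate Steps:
M(I) = 2*I*(-5 + I) (M(I) = (2*I)*(-5 + I) = 2*I*(-5 + I))
o(Q) = -¼ (o(Q) = -Q/(4*Q) = -¼*1 = -¼)
p = 192/73 (p = -192/(-73) = -192*(-1/73) = 192/73 ≈ 2.6301)
o(M(-2))*p = -¼*192/73 = -48/73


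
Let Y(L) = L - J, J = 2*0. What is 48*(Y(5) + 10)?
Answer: 720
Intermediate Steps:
J = 0
Y(L) = L (Y(L) = L - 1*0 = L + 0 = L)
48*(Y(5) + 10) = 48*(5 + 10) = 48*15 = 720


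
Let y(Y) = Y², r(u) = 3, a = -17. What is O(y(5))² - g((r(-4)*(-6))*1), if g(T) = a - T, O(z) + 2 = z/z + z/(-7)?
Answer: 975/49 ≈ 19.898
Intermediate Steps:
O(z) = -1 - z/7 (O(z) = -2 + (z/z + z/(-7)) = -2 + (1 + z*(-⅐)) = -2 + (1 - z/7) = -1 - z/7)
g(T) = -17 - T
O(y(5))² - g((r(-4)*(-6))*1) = (-1 - ⅐*5²)² - (-17 - 3*(-6)) = (-1 - ⅐*25)² - (-17 - (-18)) = (-1 - 25/7)² - (-17 - 1*(-18)) = (-32/7)² - (-17 + 18) = 1024/49 - 1*1 = 1024/49 - 1 = 975/49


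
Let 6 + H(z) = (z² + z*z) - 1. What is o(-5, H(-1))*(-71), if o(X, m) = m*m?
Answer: -1775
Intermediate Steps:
H(z) = -7 + 2*z² (H(z) = -6 + ((z² + z*z) - 1) = -6 + ((z² + z²) - 1) = -6 + (2*z² - 1) = -6 + (-1 + 2*z²) = -7 + 2*z²)
o(X, m) = m²
o(-5, H(-1))*(-71) = (-7 + 2*(-1)²)²*(-71) = (-7 + 2*1)²*(-71) = (-7 + 2)²*(-71) = (-5)²*(-71) = 25*(-71) = -1775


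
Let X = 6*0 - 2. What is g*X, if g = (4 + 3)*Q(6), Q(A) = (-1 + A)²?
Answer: -350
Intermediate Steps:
X = -2 (X = 0 - 2 = -2)
g = 175 (g = (4 + 3)*(-1 + 6)² = 7*5² = 7*25 = 175)
g*X = 175*(-2) = -350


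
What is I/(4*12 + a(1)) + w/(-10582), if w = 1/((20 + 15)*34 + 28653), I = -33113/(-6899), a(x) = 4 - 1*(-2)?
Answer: 2614259882548/29412378730449 ≈ 0.088883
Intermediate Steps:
a(x) = 6 (a(x) = 4 + 2 = 6)
I = 33113/6899 (I = -33113*(-1/6899) = 33113/6899 ≈ 4.7997)
w = 1/29843 (w = 1/(35*34 + 28653) = 1/(1190 + 28653) = 1/29843 ≈ 3.3509e-5)
I/(4*12 + a(1)) + w/(-10582) = 33113/(6899*(4*12 + 6)) + (1/29843)/(-10582) = 33113/(6899*(48 + 6)) + (1/29843)*(-1/10582) = (33113/6899)/54 - 1/315798626 = (33113/6899)*(1/54) - 1/315798626 = 33113/372546 - 1/315798626 = 2614259882548/29412378730449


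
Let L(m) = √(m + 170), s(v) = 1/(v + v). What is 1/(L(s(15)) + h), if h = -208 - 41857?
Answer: -1261950/53083921649 - √153030/53083921649 ≈ -2.3780e-5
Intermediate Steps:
s(v) = 1/(2*v)
L(m) = √(170 + m)
h = -42065
1/(L(s(15)) + h) = 1/(√(170 + (½)/15) - 42065) = 1/(√(170 + (½)*(1/15)) - 42065) = 1/(√(170 + 1/30) - 42065) = 1/(√(5101/30) - 42065) = 1/(√153030/30 - 42065) = 1/(-42065 + √153030/30)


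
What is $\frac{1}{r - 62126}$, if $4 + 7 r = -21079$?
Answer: $- \frac{7}{455965} \approx -1.5352 \cdot 10^{-5}$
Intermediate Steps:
$r = - \frac{21083}{7}$ ($r = - \frac{4}{7} + \frac{1}{7} \left(-21079\right) = - \frac{4}{7} - \frac{21079}{7} = - \frac{21083}{7} \approx -3011.9$)
$\frac{1}{r - 62126} = \frac{1}{- \frac{21083}{7} - 62126} = \frac{1}{- \frac{455965}{7}} = - \frac{7}{455965}$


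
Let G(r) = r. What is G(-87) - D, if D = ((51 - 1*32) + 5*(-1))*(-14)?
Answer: 109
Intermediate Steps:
D = -196 (D = ((51 - 32) - 5)*(-14) = (19 - 5)*(-14) = 14*(-14) = -196)
G(-87) - D = -87 - 1*(-196) = -87 + 196 = 109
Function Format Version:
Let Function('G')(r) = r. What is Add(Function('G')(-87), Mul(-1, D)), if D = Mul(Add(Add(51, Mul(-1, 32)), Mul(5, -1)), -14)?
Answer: 109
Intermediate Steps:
D = -196 (D = Mul(Add(Add(51, -32), -5), -14) = Mul(Add(19, -5), -14) = Mul(14, -14) = -196)
Add(Function('G')(-87), Mul(-1, D)) = Add(-87, Mul(-1, -196)) = Add(-87, 196) = 109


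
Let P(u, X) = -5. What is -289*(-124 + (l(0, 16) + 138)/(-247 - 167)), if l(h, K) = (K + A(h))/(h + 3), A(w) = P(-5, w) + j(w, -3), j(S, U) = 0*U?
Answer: 44631137/1242 ≈ 35935.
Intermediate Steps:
j(S, U) = 0
A(w) = -5 (A(w) = -5 + 0 = -5)
l(h, K) = (-5 + K)/(3 + h) (l(h, K) = (K - 5)/(h + 3) = (-5 + K)/(3 + h))
-289*(-124 + (l(0, 16) + 138)/(-247 - 167)) = -289*(-124 + ((-5 + 16)/(3 + 0) + 138)/(-247 - 167)) = -289*(-124 + (11/3 + 138)/(-414)) = -289*(-124 + ((1/3)*11 + 138)*(-1/414)) = -289*(-124 + (11/3 + 138)*(-1/414)) = -289*(-124 + (425/3)*(-1/414)) = -289*(-124 - 425/1242) = -289*(-154433/1242) = 44631137/1242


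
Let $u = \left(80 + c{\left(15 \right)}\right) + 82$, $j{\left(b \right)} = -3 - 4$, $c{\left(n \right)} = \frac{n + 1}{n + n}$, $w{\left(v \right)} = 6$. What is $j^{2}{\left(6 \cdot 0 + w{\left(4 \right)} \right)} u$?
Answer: $\frac{119462}{15} \approx 7964.1$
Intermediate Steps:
$c{\left(n \right)} = \frac{1 + n}{2 n}$
$j{\left(b \right)} = -7$
$u = \frac{2438}{15}$ ($u = \left(80 + \frac{1 + 15}{2 \cdot 15}\right) + 82 = \left(80 + \frac{1}{2} \cdot \frac{1}{15} \cdot 16\right) + 82 = \left(80 + \frac{8}{15}\right) + 82 = \frac{1208}{15} + 82 = \frac{2438}{15} \approx 162.53$)
$j^{2}{\left(6 \cdot 0 + w{\left(4 \right)} \right)} u = \left(-7\right)^{2} \cdot \frac{2438}{15} = 49 \cdot \frac{2438}{15} = \frac{119462}{15}$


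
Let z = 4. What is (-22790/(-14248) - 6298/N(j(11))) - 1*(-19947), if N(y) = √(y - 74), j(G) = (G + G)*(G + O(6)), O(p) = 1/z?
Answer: 142113823/7124 - 6298*√694/347 ≈ 19470.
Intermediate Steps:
O(p) = ¼ (O(p) = 1/4 = ¼)
j(G) = 2*G*(¼ + G) (j(G) = (G + G)*(G + ¼) = (2*G)*(¼ + G) = 2*G*(¼ + G))
N(y) = √(-74 + y)
(-22790/(-14248) - 6298/N(j(11))) - 1*(-19947) = (-22790/(-14248) - 6298/√(-74 + (½)*11*(1 + 4*11))) - 1*(-19947) = (-22790*(-1/14248) - 6298/√(-74 + (½)*11*(1 + 44))) + 19947 = (11395/7124 - 6298/√(-74 + (½)*11*45)) + 19947 = (11395/7124 - 6298/√(-74 + 495/2)) + 19947 = (11395/7124 - 6298*√694/347) + 19947 = 142113823/7124 - 6298*√694/347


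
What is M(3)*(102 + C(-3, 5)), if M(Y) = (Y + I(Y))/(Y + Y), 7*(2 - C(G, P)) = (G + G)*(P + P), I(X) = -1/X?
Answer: 3152/63 ≈ 50.032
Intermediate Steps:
C(G, P) = 2 - 4*G*P/7 (C(G, P) = 2 - (G + G)*(P + P)/7 = 2 - 2*G*2*P/7 = 2 - 4*G*P/7)
M(Y) = (Y - 1/Y)/(2*Y) (M(Y) = (Y - 1/Y)/(Y + Y) = (Y - 1/Y)/((2*Y)) = (Y - 1/Y)*(1/(2*Y)) = (Y - 1/Y)/(2*Y))
M(3)*(102 + C(-3, 5)) = ((1/2)*(-1 + 3**2)/3**2)*(102 + (2 - 4/7*(-3)*5)) = ((1/2)*(1/9)*(-1 + 9))*(102 + (2 + 60/7)) = ((1/2)*(1/9)*8)*(102 + 74/7) = (4/9)*(788/7) = 3152/63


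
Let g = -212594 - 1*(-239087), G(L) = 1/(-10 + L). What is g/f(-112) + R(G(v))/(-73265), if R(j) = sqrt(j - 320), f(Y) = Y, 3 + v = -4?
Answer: -26493/112 - I*sqrt(92497)/1245505 ≈ -236.54 - 0.00024418*I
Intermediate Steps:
v = -7 (v = -3 - 4 = -7)
g = 26493 (g = -212594 + 239087 = 26493)
R(j) = sqrt(-320 + j)
g/f(-112) + R(G(v))/(-73265) = 26493/(-112) + sqrt(-320 + 1/(-10 - 7))/(-73265) = 26493*(-1/112) + sqrt(-320 + 1/(-17))*(-1/73265) = -26493/112 + sqrt(-320 - 1/17)*(-1/73265) = -26493/112 + sqrt(-5441/17)*(-1/73265) = -26493/112 + (I*sqrt(92497)/17)*(-1/73265) = -26493/112 - I*sqrt(92497)/1245505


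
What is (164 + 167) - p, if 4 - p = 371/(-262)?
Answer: 85303/262 ≈ 325.58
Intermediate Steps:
p = 1419/262 (p = 4 - 371/(-262) = 4 - 371*(-1)/262 = 4 - 1*(-371/262) = 4 + 371/262 = 1419/262 ≈ 5.4160)
(164 + 167) - p = (164 + 167) - 1*1419/262 = 331 - 1419/262 = 85303/262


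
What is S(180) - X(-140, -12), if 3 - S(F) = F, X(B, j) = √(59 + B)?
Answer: -177 - 9*I ≈ -177.0 - 9.0*I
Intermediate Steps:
S(F) = 3 - F
S(180) - X(-140, -12) = (3 - 1*180) - √(59 - 140) = (3 - 180) - √(-81) = -177 - 9*I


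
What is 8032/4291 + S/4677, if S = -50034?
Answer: -59043410/6689669 ≈ -8.8261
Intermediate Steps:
8032/4291 + S/4677 = 8032/4291 - 50034/4677 = 8032*(1/4291) - 50034*1/4677 = 8032/4291 - 16678/1559 = -59043410/6689669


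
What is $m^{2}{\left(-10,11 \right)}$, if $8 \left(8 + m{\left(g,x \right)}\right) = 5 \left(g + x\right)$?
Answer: $\frac{3481}{64} \approx 54.391$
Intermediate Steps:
$m{\left(g,x \right)} = -8 + \frac{5 g}{8} + \frac{5 x}{8}$ ($m{\left(g,x \right)} = -8 + \frac{5 \left(g + x\right)}{8} = -8 + \frac{5 g + 5 x}{8} = -8 + \left(\frac{5 g}{8} + \frac{5 x}{8}\right) = -8 + \frac{5 g}{8} + \frac{5 x}{8}$)
$m^{2}{\left(-10,11 \right)} = \left(-8 + \frac{5}{8} \left(-10\right) + \frac{5}{8} \cdot 11\right)^{2} = \left(-8 - \frac{25}{4} + \frac{55}{8}\right)^{2} = \left(- \frac{59}{8}\right)^{2} = \frac{3481}{64}$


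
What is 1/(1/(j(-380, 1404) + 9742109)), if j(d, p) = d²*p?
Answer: 212479709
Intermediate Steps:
j(d, p) = p*d²
1/(1/(j(-380, 1404) + 9742109)) = 1/(1/(1404*(-380)² + 9742109)) = 1/(1/(1404*144400 + 9742109)) = 1/(1/(202737600 + 9742109)) = 1/(1/212479709) = 212479709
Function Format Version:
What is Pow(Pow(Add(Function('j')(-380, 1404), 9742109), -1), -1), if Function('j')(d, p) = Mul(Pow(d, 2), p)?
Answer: 212479709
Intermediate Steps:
Function('j')(d, p) = Mul(p, Pow(d, 2))
Pow(Pow(Add(Function('j')(-380, 1404), 9742109), -1), -1) = Pow(Pow(Add(Mul(1404, Pow(-380, 2)), 9742109), -1), -1) = Pow(Pow(Add(Mul(1404, 144400), 9742109), -1), -1) = Pow(Pow(Add(202737600, 9742109), -1), -1) = Pow(Pow(212479709, -1), -1) = Pow(Rational(1, 212479709), -1) = 212479709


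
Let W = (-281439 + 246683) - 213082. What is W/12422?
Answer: -123919/6211 ≈ -19.952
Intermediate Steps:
W = -247838 (W = -34756 - 213082 = -247838)
W/12422 = -247838/12422 = -247838*1/12422 = -123919/6211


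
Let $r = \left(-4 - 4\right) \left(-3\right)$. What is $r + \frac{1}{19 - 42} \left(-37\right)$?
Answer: $\frac{589}{23} \approx 25.609$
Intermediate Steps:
$r = 24$ ($r = \left(-8\right) \left(-3\right) = 24$)
$r + \frac{1}{19 - 42} \left(-37\right) = 24 + \frac{1}{19 - 42} \left(-37\right) = 24 + \frac{1}{-23} \left(-37\right) = 24 - - \frac{37}{23} = 24 + \frac{37}{23} = \frac{589}{23}$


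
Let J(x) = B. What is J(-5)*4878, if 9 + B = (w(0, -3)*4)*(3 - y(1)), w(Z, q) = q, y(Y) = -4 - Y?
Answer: -512190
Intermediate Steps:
B = -105 (B = -9 + (-3*4)*(3 - (-4 - 1*1)) = -9 - 12*(3 - (-4 - 1)) = -9 - 12*(3 - 1*(-5)) = -9 - 12*(3 + 5) = -9 - 12*8 = -9 - 96 = -105)
J(x) = -105
J(-5)*4878 = -105*4878 = -512190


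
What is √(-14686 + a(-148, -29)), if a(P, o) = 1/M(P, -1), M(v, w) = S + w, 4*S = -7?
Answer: 15*I*√7898/11 ≈ 121.19*I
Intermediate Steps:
S = -7/4 (S = (¼)*(-7) = -7/4 ≈ -1.7500)
M(v, w) = -7/4 + w
a(P, o) = -4/11 (a(P, o) = 1/(-7/4 - 1) = 1/(-11/4) = -4/11)
√(-14686 + a(-148, -29)) = √(-14686 - 4/11) = √(-161550/11) = 15*I*√7898/11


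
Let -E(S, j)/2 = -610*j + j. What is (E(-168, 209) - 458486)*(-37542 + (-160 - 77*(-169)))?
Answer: 5034679636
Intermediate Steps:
E(S, j) = 1218*j (E(S, j) = -2*(-610*j + j) = -(-1218)*j = 1218*j)
(E(-168, 209) - 458486)*(-37542 + (-160 - 77*(-169))) = (1218*209 - 458486)*(-37542 + (-160 - 77*(-169))) = (254562 - 458486)*(-37542 + (-160 + 13013)) = -203924*(-37542 + 12853) = -203924*(-24689) = 5034679636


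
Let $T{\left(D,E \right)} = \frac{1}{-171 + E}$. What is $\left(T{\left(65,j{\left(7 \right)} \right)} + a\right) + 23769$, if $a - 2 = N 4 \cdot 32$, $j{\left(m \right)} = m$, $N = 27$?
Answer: $\frac{4465227}{164} \approx 27227.0$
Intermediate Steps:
$a = 3458$ ($a = 2 + 27 \cdot 4 \cdot 32 = 2 + 108 \cdot 32 = 2 + 3456 = 3458$)
$\left(T{\left(65,j{\left(7 \right)} \right)} + a\right) + 23769 = \left(\frac{1}{-171 + 7} + 3458\right) + 23769 = \left(\frac{1}{-164} + 3458\right) + 23769 = \left(- \frac{1}{164} + 3458\right) + 23769 = \frac{567111}{164} + 23769 = \frac{4465227}{164}$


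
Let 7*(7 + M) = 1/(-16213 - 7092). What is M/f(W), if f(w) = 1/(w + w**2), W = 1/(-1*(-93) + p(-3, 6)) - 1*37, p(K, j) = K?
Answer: -77931533797/8363250 ≈ -9318.3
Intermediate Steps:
M = -1141946/163135 (M = -7 + 1/(7*(-16213 - 7092)) = -7 + (1/7)/(-23305) = -7 + (1/7)*(-1/23305) = -7 - 1/163135 = -1141946/163135 ≈ -7.0000)
W = -3329/90 (W = 1/(-1*(-93) - 3) - 1*37 = 1/(93 - 3) - 37 = 1/90 - 37 = -3329/90 ≈ -36.989)
M/f(W) = -1141946/(163135*(1/((-3329/90)*(1 - 3329/90)))) = -1141946/(163135*((-90/(3329*(-3239/90))))) = -1141946/(163135*((-90/3329*(-90/3239)))) = -1141946/(163135*8100/10782631) = -1141946/163135*10782631/8100 = -77931533797/8363250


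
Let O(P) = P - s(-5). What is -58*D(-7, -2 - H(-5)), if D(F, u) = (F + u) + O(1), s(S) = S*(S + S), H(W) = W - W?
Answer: 3364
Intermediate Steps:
H(W) = 0
s(S) = 2*S² (s(S) = S*(2*S) = 2*S²)
O(P) = -50 + P (O(P) = P - 2*(-5)² = P - 2*25 = P - 1*50 = P - 50 = -50 + P)
D(F, u) = -49 + F + u (D(F, u) = (F + u) + (-50 + 1) = (F + u) - 49 = -49 + F + u)
-58*D(-7, -2 - H(-5)) = -58*(-49 - 7 + (-2 - 1*0)) = -58*(-49 - 7 + (-2 + 0)) = -58*(-49 - 7 - 2) = -58*(-58) = 3364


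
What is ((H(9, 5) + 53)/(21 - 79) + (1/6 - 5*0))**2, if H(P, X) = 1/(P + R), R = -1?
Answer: 1087849/1937664 ≈ 0.56142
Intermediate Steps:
H(P, X) = 1/(-1 + P) (H(P, X) = 1/(P - 1) = 1/(-1 + P))
((H(9, 5) + 53)/(21 - 79) + (1/6 - 5*0))**2 = ((1/(-1 + 9) + 53)/(21 - 79) + (1/6 - 5*0))**2 = ((1/8 + 53)/(-58) + (1/6 + 0))**2 = ((1/8 + 53)*(-1/58) + 1/6)**2 = ((425/8)*(-1/58) + 1/6)**2 = (-425/464 + 1/6)**2 = (-1043/1392)**2 = 1087849/1937664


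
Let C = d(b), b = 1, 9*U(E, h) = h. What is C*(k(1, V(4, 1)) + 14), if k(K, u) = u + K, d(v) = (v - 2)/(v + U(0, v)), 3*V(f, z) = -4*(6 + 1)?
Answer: -51/10 ≈ -5.1000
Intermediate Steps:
U(E, h) = h/9
V(f, z) = -28/3 (V(f, z) = (-4*(6 + 1))/3 = (-4*7)/3 = (1/3)*(-28) = -28/3)
d(v) = 9*(-2 + v)/(10*v) (d(v) = (v - 2)/(v + v/9) = (-2 + v)/((10*v/9)) = (-2 + v)*(9/(10*v)) = 9*(-2 + v)/(10*v))
C = -9/10 (C = (9/10)*(-2 + 1)/1 = (9/10)*1*(-1) = -9/10 ≈ -0.90000)
k(K, u) = K + u
C*(k(1, V(4, 1)) + 14) = -9*((1 - 28/3) + 14)/10 = -9*(-25/3 + 14)/10 = -9/10*17/3 = -51/10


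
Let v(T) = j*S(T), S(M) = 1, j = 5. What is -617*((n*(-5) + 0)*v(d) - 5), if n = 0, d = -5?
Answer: 3085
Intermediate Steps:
v(T) = 5 (v(T) = 5*1 = 5)
-617*((n*(-5) + 0)*v(d) - 5) = -617*((0*(-5) + 0)*5 - 5) = -617*((0 + 0)*5 - 5) = -617*(0*5 - 5) = -617*(0 - 5) = -617*(-5) = 3085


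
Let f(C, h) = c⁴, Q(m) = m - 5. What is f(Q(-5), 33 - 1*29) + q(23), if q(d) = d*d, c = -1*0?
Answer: 529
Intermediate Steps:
c = 0
Q(m) = -5 + m
q(d) = d²
f(C, h) = 0 (f(C, h) = 0⁴ = 0)
f(Q(-5), 33 - 1*29) + q(23) = 0 + 23² = 0 + 529 = 529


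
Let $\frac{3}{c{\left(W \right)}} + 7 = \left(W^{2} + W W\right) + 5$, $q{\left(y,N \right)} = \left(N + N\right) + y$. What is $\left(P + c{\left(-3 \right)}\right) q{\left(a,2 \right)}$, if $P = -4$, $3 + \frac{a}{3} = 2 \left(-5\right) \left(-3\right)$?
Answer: $- \frac{5185}{16} \approx -324.06$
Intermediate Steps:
$a = 81$ ($a = -9 + 3 \cdot 2 \left(-5\right) \left(-3\right) = -9 + 3 \left(\left(-10\right) \left(-3\right)\right) = -9 + 3 \cdot 30 = -9 + 90 = 81$)
$q{\left(y,N \right)} = y + 2 N$ ($q{\left(y,N \right)} = 2 N + y = y + 2 N$)
$c{\left(W \right)} = \frac{3}{-2 + 2 W^{2}}$ ($c{\left(W \right)} = \frac{3}{-7 + \left(\left(W^{2} + W W\right) + 5\right)} = \frac{3}{-7 + \left(\left(W^{2} + W^{2}\right) + 5\right)} = \frac{3}{-7 + \left(2 W^{2} + 5\right)} = \frac{3}{-7 + \left(5 + 2 W^{2}\right)} = \frac{3}{-2 + 2 W^{2}}$)
$\left(P + c{\left(-3 \right)}\right) q{\left(a,2 \right)} = \left(-4 + \frac{3}{2 \left(-1 + \left(-3\right)^{2}\right)}\right) \left(81 + 2 \cdot 2\right) = \left(-4 + \frac{3}{2 \left(-1 + 9\right)}\right) \left(81 + 4\right) = \left(-4 + \frac{3}{2 \cdot 8}\right) 85 = \left(-4 + \frac{3}{2} \cdot \frac{1}{8}\right) 85 = \left(-4 + \frac{3}{16}\right) 85 = \left(- \frac{61}{16}\right) 85 = - \frac{5185}{16}$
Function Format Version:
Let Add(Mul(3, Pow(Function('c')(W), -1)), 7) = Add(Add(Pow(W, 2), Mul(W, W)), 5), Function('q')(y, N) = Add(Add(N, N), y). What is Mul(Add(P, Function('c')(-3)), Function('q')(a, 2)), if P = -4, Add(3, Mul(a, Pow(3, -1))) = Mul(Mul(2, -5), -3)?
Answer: Rational(-5185, 16) ≈ -324.06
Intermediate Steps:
a = 81 (a = Add(-9, Mul(3, Mul(Mul(2, -5), -3))) = Add(-9, Mul(3, Mul(-10, -3))) = Add(-9, Mul(3, 30)) = Add(-9, 90) = 81)
Function('q')(y, N) = Add(y, Mul(2, N)) (Function('q')(y, N) = Add(Mul(2, N), y) = Add(y, Mul(2, N)))
Function('c')(W) = Mul(3, Pow(Add(-2, Mul(2, Pow(W, 2))), -1)) (Function('c')(W) = Mul(3, Pow(Add(-7, Add(Add(Pow(W, 2), Mul(W, W)), 5)), -1)) = Mul(3, Pow(Add(-7, Add(Add(Pow(W, 2), Pow(W, 2)), 5)), -1)) = Mul(3, Pow(Add(-7, Add(Mul(2, Pow(W, 2)), 5)), -1)) = Mul(3, Pow(Add(-7, Add(5, Mul(2, Pow(W, 2)))), -1)) = Mul(3, Pow(Add(-2, Mul(2, Pow(W, 2))), -1)))
Mul(Add(P, Function('c')(-3)), Function('q')(a, 2)) = Mul(Add(-4, Mul(Rational(3, 2), Pow(Add(-1, Pow(-3, 2)), -1))), Add(81, Mul(2, 2))) = Mul(Add(-4, Mul(Rational(3, 2), Pow(Add(-1, 9), -1))), Add(81, 4)) = Mul(Add(-4, Mul(Rational(3, 2), Pow(8, -1))), 85) = Mul(Add(-4, Mul(Rational(3, 2), Rational(1, 8))), 85) = Mul(Add(-4, Rational(3, 16)), 85) = Mul(Rational(-61, 16), 85) = Rational(-5185, 16)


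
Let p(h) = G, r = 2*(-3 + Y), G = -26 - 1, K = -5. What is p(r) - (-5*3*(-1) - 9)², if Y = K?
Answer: -63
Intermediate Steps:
Y = -5
G = -27
r = -16 (r = 2*(-3 - 5) = 2*(-8) = -16)
p(h) = -27
p(r) - (-5*3*(-1) - 9)² = -27 - (-5*3*(-1) - 9)² = -27 - (-15*(-1) - 9)² = -27 - (15 - 9)² = -27 - 1*6² = -27 - 1*36 = -27 - 36 = -63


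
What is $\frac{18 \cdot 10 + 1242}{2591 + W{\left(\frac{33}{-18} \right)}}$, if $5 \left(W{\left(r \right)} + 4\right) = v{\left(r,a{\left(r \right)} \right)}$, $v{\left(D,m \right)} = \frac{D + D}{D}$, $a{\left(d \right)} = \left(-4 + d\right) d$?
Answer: $\frac{7110}{12937} \approx 0.54959$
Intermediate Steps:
$a{\left(d \right)} = d \left(-4 + d\right)$
$v{\left(D,m \right)} = 2$ ($v{\left(D,m \right)} = \frac{2 D}{D} = 2$)
$W{\left(r \right)} = - \frac{18}{5}$ ($W{\left(r \right)} = -4 + \frac{1}{5} \cdot 2 = -4 + \frac{2}{5} = - \frac{18}{5}$)
$\frac{18 \cdot 10 + 1242}{2591 + W{\left(\frac{33}{-18} \right)}} = \frac{18 \cdot 10 + 1242}{2591 - \frac{18}{5}} = \frac{180 + 1242}{\frac{12937}{5}} = 1422 \cdot \frac{5}{12937} = \frac{7110}{12937}$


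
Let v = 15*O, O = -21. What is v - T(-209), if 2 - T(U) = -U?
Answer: -108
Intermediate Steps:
v = -315 (v = 15*(-21) = -315)
T(U) = 2 + U (T(U) = 2 - (-1)*U = 2 + U)
v - T(-209) = -315 - (2 - 209) = -315 - 1*(-207) = -315 + 207 = -108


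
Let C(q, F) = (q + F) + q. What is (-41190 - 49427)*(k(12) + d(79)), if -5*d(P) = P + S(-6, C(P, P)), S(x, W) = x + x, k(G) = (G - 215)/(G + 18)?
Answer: 10964657/6 ≈ 1.8274e+6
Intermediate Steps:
C(q, F) = F + 2*q (C(q, F) = (F + q) + q = F + 2*q)
k(G) = (-215 + G)/(18 + G)
S(x, W) = 2*x
d(P) = 12/5 - P/5 (d(P) = -(P + 2*(-6))/5 = -(P - 12)/5 = -(-12 + P)/5 = 12/5 - P/5)
(-41190 - 49427)*(k(12) + d(79)) = (-41190 - 49427)*((-215 + 12)/(18 + 12) + (12/5 - 1/5*79)) = -90617*(-203/30 + (12/5 - 79/5)) = -90617*((1/30)*(-203) - 67/5) = -90617*(-203/30 - 67/5) = -90617*(-121/6) = 10964657/6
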